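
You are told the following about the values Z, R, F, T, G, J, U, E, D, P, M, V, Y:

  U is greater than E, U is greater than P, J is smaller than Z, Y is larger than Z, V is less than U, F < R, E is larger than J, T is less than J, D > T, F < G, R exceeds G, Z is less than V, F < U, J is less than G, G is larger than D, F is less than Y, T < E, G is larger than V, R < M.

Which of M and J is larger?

M

J < Z and Z < V give J < V.
Then V < G extends the chain to G.
Then G < R extends the chain to R.
Then R < M extends the chain to M.
So J < M; M is the larger of the two.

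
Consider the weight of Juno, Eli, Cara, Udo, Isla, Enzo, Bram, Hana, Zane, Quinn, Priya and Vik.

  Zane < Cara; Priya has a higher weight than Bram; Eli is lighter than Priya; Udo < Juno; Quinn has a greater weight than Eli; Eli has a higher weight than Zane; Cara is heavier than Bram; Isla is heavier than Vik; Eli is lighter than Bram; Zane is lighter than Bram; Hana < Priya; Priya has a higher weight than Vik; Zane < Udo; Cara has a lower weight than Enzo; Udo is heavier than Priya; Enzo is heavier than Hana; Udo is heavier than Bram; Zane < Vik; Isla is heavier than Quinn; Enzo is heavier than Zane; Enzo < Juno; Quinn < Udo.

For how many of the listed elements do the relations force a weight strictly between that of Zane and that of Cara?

Chaining upward from Zane reaches: Eli, Vik, Bram, Quinn, Isla, Priya, Enzo, Udo, Juno.
Chaining downward from Cara reaches: Eli, Bram.
Strictly between Zane and Cara are those in both lists: Eli, Bram — 2 elements.

2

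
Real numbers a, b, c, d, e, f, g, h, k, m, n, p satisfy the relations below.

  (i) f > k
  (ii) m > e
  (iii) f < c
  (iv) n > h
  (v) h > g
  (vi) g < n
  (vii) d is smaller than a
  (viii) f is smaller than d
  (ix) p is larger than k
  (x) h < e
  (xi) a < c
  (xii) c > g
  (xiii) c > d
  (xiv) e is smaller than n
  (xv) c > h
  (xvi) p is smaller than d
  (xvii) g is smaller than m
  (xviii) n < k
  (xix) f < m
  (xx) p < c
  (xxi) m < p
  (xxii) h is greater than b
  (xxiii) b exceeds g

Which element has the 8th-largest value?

n

Piecing the relations together gives one ordering: g < b < h < e < n < k < f < m < p < d < a < c.
The 8th largest is n.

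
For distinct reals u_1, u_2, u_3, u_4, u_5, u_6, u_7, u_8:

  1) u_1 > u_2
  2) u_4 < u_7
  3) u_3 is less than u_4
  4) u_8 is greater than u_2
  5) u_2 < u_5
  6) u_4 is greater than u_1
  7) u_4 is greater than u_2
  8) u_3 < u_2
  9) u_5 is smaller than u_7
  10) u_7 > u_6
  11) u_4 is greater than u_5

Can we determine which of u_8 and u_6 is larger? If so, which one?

undetermined

Following every chain through u_6: above u_6 we get u_7.
u_8 is not reached, and no chain runs the other way from u_8 to u_6.
So the given relations leave the order of u_6 and u_8 undetermined.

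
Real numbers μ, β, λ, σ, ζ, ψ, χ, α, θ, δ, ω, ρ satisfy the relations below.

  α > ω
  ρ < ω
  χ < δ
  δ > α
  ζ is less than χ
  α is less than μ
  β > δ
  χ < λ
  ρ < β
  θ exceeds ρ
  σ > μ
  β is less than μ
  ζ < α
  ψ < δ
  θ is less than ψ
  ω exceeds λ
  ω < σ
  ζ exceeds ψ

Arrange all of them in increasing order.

Nothing is placed below ρ, so it is least; from there ρ < θ; θ < ψ; ψ < ζ; ζ < χ; χ < λ; λ < ω; ω < α; α < δ; δ < β; β < μ; μ < σ, each given directly.

ρ < θ < ψ < ζ < χ < λ < ω < α < δ < β < μ < σ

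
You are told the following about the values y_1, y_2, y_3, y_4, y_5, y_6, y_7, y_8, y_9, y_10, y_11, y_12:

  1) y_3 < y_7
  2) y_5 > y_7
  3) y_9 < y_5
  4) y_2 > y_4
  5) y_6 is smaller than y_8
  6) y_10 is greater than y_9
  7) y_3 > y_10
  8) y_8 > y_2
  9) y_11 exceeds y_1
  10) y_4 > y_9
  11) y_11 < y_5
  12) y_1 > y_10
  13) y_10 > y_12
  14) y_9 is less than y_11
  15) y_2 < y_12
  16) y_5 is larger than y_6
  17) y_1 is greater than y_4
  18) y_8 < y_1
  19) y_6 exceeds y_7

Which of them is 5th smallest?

y_10

Piecing the relations together gives one ordering: y_9 < y_4 < y_2 < y_12 < y_10 < y_3 < y_7 < y_6 < y_8 < y_1 < y_11 < y_5.
Counting 5 from the smallest end gives y_10.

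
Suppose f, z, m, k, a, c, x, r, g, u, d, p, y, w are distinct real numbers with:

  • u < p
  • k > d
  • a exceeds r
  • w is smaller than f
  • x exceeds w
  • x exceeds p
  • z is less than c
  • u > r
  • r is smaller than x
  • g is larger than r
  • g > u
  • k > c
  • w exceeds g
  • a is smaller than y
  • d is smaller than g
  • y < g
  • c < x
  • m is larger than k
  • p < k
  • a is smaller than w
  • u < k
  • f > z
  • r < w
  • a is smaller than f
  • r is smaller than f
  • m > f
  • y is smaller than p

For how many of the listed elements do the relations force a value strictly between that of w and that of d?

The relations place d below w. An element lies strictly between them when it is forced above d and also forced below w.
Above d: {g, k, x, f, m}. Below w: {r, u, a, y, g}.
Intersection: {g} — 1.

1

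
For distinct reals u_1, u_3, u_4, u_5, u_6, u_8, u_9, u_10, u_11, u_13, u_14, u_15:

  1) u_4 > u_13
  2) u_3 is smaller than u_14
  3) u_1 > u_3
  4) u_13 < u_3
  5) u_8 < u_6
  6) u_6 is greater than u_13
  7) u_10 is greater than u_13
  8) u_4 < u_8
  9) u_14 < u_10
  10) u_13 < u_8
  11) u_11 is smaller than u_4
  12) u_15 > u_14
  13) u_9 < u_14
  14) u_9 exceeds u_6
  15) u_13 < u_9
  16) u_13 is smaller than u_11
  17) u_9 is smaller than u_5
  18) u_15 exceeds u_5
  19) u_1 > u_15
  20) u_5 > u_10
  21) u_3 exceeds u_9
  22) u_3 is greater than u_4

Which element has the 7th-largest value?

u_9

Piecing the relations together gives one ordering: u_13 < u_11 < u_4 < u_8 < u_6 < u_9 < u_3 < u_14 < u_10 < u_5 < u_15 < u_1.
Counting 7 from the largest end gives u_9.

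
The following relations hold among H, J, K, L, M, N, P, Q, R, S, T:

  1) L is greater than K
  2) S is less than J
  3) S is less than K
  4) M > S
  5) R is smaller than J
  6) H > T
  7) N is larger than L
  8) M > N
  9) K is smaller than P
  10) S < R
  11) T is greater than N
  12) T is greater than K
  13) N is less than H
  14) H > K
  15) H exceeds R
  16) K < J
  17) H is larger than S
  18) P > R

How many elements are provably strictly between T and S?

3

The relations place S below T. An element lies strictly between them when it is forced above S and also forced below T.
Above S: {R, K, L, N, P, J, H, M}. Below T: {K, L, N}.
Intersection: {K, L, N} — 3.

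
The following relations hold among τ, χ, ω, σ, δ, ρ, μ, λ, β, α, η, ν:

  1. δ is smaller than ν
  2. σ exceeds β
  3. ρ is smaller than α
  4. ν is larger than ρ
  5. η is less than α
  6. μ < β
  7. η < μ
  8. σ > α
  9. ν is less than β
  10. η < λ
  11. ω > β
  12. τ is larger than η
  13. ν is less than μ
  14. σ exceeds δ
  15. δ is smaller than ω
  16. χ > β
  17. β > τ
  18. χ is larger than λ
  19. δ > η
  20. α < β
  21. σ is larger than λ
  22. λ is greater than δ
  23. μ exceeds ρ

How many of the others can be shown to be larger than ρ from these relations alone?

Directly above ρ: ν, μ, α.
One step further: β, σ (5 so far).
One step further: ω, χ (7 so far).
Nothing else is reachable above ρ; 7 in all.

7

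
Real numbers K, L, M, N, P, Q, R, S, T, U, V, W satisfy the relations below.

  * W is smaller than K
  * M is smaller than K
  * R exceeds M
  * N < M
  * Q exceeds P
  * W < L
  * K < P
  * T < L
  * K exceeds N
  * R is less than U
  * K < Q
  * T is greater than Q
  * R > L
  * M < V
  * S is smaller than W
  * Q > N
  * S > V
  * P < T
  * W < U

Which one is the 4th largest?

Piecing the relations together gives one ordering: N < M < V < S < W < K < P < Q < T < L < R < U.
Counting 4 from the largest end gives T.

T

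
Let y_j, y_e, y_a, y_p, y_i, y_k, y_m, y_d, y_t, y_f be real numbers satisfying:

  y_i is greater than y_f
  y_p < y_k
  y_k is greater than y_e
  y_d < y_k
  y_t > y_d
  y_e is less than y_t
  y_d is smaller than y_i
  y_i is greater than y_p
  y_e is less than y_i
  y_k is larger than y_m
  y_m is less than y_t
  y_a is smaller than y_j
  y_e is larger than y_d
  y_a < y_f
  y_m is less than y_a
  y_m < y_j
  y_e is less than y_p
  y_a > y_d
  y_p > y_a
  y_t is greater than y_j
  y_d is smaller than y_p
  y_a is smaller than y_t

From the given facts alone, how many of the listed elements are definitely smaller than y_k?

5

From y_k the given relations immediately reach y_m, y_d, y_e, y_p.
From those, y_a — 5 in total.
Nothing else is reachable below y_k; 5 in all.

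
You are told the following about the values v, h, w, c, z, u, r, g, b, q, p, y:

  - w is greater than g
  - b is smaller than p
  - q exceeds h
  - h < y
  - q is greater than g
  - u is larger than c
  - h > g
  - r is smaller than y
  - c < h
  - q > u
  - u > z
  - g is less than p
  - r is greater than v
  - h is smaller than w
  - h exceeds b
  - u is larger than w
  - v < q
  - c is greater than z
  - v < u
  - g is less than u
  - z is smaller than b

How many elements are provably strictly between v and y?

The relations place v below y. An element lies strictly between them when it is forced above v and also forced below y.
Above v: {r, u, q}. Below y: {g, r, z, b, c, h}.
Intersection: {r} — 1.

1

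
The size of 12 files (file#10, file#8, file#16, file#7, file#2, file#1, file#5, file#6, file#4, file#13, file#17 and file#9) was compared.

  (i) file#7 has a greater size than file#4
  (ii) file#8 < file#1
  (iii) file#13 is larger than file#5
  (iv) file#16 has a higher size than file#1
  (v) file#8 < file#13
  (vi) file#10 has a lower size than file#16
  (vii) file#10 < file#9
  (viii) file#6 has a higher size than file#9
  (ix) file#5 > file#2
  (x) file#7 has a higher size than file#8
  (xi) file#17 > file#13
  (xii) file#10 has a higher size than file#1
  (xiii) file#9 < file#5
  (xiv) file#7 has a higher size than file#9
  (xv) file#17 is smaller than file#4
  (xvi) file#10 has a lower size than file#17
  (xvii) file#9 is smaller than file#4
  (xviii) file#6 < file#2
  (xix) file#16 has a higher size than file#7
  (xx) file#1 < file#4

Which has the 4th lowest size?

Chaining the given pairs: file#8 < file#1 < file#10 < file#9 < file#6 < file#2 < file#5 < file#13 < file#17 < file#4 < file#7 < file#16.
The 4th smallest is file#9.

file#9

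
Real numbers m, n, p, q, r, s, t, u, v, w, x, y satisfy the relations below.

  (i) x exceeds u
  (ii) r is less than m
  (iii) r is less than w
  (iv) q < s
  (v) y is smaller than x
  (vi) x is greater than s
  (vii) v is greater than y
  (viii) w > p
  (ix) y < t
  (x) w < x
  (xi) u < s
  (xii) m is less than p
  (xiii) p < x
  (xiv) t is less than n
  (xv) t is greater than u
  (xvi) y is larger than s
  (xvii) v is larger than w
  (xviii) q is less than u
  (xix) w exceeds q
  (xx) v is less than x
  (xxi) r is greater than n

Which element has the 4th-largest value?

p

Piecing the relations together gives one ordering: q < u < s < y < t < n < r < m < p < w < v < x.
Counting 4 from the largest end gives p.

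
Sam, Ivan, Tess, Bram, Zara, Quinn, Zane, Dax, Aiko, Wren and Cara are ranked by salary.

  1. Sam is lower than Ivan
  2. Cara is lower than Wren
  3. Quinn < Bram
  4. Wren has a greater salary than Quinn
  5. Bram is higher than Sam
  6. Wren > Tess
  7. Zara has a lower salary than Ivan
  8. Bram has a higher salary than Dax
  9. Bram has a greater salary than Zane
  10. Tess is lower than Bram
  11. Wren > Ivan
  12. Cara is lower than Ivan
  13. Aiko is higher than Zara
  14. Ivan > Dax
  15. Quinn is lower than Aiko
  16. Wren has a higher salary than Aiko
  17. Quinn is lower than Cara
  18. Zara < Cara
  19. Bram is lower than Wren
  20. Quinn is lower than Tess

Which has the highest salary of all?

Wren

Chaining downward from Wren: directly below it, Quinn, Tess, Aiko, Cara, Bram, Ivan; then Zane, Dax, Sam, Zara.
That covers every other element, and nothing is given above Wren, so Wren is the highest salary.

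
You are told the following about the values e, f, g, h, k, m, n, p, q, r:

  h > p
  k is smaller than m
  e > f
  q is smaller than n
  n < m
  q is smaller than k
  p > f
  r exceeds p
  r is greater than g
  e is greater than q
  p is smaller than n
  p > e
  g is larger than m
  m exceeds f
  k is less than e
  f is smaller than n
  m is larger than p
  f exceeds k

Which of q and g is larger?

q < k and k < f give q < f.
Then f < e extends the chain to e.
Then e < p extends the chain to p.
With p < n: q < k < f < e < p < n.
With n < m: q < k < f < e < p < n < m.
Then m < g extends the chain to g.
So q < g; g is the larger of the two.

g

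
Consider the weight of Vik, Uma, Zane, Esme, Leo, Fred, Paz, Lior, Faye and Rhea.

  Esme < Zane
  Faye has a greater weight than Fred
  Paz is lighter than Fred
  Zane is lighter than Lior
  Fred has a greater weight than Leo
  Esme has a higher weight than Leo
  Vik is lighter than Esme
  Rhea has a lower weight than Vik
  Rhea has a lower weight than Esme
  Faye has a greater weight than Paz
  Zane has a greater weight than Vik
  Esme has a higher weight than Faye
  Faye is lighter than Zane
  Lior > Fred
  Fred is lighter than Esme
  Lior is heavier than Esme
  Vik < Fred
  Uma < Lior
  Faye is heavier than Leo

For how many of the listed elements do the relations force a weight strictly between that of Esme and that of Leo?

Chaining upward from Leo reaches: Fred, Faye, Zane, Lior.
Chaining downward from Esme reaches: Rhea, Vik, Paz, Fred, Faye.
Strictly between Leo and Esme are those in both lists: Fred, Faye — 2 elements.

2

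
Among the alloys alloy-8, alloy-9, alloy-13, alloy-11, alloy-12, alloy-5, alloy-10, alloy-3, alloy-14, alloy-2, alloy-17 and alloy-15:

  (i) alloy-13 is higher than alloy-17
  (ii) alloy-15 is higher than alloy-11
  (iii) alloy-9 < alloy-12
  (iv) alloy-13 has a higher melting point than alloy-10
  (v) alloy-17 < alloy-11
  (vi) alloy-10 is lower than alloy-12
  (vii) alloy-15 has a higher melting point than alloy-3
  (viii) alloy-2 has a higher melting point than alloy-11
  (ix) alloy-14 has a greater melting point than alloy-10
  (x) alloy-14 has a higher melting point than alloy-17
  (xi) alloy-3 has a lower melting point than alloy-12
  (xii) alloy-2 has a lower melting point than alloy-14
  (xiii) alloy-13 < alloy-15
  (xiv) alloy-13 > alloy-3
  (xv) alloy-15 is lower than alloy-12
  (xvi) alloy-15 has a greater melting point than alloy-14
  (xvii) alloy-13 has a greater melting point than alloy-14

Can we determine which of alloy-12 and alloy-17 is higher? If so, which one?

alloy-17 < alloy-11 and alloy-11 < alloy-2 give alloy-17 < alloy-2.
Then alloy-2 < alloy-14 extends the chain to alloy-14.
Then alloy-14 < alloy-15 extends the chain to alloy-15.
Then alloy-15 < alloy-12 extends the chain to alloy-12.
So alloy-12 is higher.

alloy-12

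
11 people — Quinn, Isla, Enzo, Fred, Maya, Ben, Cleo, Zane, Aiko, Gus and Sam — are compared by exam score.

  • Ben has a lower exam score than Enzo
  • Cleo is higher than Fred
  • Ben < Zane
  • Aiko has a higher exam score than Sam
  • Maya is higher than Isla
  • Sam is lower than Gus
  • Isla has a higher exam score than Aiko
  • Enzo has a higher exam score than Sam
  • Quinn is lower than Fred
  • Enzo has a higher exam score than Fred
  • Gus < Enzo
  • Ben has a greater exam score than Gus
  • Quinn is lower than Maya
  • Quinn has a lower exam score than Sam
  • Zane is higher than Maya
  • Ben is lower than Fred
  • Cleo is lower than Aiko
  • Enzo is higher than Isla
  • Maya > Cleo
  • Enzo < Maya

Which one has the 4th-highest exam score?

The consecutive relations fix a unique order: Quinn < Sam < Gus < Ben < Fred < Cleo < Aiko < Isla < Enzo < Maya < Zane.
The 4th largest is Isla.

Isla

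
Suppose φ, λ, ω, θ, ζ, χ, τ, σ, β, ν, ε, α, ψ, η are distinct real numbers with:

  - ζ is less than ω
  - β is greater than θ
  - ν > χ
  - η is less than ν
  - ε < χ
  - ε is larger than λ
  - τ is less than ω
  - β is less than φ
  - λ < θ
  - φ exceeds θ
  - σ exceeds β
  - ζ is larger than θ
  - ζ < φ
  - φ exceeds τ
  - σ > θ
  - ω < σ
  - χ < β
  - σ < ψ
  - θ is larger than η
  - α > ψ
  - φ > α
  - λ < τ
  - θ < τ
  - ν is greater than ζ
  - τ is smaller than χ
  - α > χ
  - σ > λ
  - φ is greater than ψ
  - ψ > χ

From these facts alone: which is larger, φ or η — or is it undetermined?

φ

The relevant relations are η < θ; θ < τ; τ < χ; χ < β; β < σ; σ < ψ; ψ < α; α < φ.
Chaining these gives η < θ < τ < χ < β < σ < ψ < α < φ.
So φ is larger.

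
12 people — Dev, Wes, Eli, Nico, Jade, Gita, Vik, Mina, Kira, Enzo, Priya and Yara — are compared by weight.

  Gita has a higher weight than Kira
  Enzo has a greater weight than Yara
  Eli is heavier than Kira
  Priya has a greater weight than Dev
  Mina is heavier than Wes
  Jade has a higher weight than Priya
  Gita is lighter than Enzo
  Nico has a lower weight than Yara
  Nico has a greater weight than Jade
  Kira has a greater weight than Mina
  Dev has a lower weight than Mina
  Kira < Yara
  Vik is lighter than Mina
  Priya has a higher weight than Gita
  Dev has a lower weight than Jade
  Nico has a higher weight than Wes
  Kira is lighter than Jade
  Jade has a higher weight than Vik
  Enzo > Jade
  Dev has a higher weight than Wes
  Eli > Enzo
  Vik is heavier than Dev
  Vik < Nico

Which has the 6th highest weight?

Piecing the relations together gives one ordering: Wes < Dev < Vik < Mina < Kira < Gita < Priya < Jade < Nico < Yara < Enzo < Eli.
The 6th largest is Priya.

Priya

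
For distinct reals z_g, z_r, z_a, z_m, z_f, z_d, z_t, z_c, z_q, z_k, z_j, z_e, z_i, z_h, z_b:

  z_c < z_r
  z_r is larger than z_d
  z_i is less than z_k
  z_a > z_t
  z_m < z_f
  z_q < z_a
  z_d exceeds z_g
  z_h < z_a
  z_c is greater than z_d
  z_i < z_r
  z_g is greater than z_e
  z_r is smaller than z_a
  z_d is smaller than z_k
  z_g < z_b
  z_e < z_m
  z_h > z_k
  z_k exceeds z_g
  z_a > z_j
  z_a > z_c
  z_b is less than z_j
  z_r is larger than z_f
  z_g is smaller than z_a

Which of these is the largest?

z_e is not greatest since z_e < z_g; z_q is not greatest since z_q < z_a; z_i is not greatest since z_i < z_k; z_m is not greatest since z_m < z_f; z_t is not greatest since z_t < z_a; z_g is not greatest since z_g < z_d; z_d is not greatest since z_d < z_k; z_f is not greatest since z_f < z_r; z_k is not greatest since z_k < z_h; z_c is not greatest since z_c < z_a; z_r is not greatest since z_r < z_a; z_h is not greatest since z_h < z_a; z_b is not greatest since z_b < z_j; z_j is not greatest since z_j < z_a.
Only z_a has nothing above it, so z_a is the largest.

z_a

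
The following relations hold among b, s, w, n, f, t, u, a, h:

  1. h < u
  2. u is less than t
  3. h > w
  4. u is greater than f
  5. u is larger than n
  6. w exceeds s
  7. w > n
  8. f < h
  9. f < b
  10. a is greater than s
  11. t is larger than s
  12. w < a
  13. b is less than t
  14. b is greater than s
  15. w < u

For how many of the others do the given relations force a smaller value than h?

The elements the relations force below h are f, s, n, w — no chain reaches any other.
That is 4.

4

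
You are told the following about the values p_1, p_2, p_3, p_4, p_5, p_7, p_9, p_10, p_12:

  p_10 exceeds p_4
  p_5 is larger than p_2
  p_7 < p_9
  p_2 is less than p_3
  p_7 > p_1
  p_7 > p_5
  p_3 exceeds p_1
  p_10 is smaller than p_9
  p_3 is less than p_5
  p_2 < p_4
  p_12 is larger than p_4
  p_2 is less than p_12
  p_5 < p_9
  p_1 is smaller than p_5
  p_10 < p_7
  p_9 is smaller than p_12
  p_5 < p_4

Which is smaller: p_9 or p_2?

p_2

The relevant relations are p_2 < p_3; p_3 < p_5; p_5 < p_4; p_4 < p_10; p_10 < p_7; p_7 < p_9.
Chaining these gives p_2 < p_3 < p_5 < p_4 < p_10 < p_7 < p_9.
So p_2 < p_9; p_2 is the smaller of the two.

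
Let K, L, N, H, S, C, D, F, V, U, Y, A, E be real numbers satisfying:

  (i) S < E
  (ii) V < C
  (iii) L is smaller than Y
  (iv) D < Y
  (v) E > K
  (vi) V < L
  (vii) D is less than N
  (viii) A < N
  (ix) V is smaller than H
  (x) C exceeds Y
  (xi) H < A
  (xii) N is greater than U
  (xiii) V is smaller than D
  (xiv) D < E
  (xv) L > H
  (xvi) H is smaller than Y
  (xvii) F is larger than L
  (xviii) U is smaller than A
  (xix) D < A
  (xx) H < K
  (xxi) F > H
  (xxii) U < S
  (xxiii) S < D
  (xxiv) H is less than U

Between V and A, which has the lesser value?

V

Chaining the given relations: V < H < U < S < D < A.
So V < A; V is the smaller of the two.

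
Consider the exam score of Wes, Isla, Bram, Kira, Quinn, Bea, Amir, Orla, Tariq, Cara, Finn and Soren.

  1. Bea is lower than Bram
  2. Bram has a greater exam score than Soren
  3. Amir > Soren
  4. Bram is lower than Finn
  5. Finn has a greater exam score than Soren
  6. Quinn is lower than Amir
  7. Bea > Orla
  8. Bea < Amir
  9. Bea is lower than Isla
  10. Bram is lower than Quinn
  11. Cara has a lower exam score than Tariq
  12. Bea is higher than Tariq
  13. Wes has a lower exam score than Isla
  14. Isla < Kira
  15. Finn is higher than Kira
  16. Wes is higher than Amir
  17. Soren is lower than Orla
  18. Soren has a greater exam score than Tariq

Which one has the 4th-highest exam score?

Piecing the relations together gives one ordering: Cara < Tariq < Soren < Orla < Bea < Bram < Quinn < Amir < Wes < Isla < Kira < Finn.
Counting 4 from the largest end gives Wes.

Wes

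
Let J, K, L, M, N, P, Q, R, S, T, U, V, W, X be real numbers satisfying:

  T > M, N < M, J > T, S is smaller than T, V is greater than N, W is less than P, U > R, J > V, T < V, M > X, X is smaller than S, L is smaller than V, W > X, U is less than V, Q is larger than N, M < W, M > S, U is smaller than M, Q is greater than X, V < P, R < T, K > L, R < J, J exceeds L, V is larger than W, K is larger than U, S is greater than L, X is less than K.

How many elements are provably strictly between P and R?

5

The relations place R below P. An element lies strictly between them when it is forced above R and also forced below P.
Above R: {U, K, M, W, T, V, J}. Below P: {X, N, L, U, S, M, W, T, V}.
Intersection: {U, M, W, T, V} — 5.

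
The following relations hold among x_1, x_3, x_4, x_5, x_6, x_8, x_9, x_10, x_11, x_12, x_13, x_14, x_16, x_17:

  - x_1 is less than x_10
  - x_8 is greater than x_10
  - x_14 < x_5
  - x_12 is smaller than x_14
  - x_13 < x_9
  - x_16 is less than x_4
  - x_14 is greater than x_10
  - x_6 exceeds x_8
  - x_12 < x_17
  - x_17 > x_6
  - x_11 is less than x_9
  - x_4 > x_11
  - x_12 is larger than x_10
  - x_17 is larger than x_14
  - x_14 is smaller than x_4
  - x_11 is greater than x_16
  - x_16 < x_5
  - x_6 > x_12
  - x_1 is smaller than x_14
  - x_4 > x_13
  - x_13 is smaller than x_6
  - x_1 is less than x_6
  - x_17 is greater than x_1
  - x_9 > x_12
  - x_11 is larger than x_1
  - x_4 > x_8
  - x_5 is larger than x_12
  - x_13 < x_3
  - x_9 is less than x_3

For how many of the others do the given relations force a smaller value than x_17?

7

Directly below x_17: x_1, x_12, x_14, x_6.
One step further: x_10, x_8, x_13 (7 so far).
No other element is forced below x_17 by the given relations, so the count is 7.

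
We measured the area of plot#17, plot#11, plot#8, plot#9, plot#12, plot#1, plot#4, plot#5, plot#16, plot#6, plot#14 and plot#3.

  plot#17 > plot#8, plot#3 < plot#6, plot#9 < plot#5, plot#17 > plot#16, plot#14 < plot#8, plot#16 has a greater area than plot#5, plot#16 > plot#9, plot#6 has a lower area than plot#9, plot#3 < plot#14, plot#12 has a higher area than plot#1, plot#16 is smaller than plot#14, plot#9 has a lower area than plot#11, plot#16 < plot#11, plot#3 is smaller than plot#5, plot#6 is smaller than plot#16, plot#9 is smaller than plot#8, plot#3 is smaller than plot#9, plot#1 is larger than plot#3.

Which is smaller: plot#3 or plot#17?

plot#3

Chaining the given relations: plot#3 < plot#6 < plot#9 < plot#5 < plot#16 < plot#14 < plot#8 < plot#17.
So plot#3 < plot#17; plot#3 is the smaller of the two.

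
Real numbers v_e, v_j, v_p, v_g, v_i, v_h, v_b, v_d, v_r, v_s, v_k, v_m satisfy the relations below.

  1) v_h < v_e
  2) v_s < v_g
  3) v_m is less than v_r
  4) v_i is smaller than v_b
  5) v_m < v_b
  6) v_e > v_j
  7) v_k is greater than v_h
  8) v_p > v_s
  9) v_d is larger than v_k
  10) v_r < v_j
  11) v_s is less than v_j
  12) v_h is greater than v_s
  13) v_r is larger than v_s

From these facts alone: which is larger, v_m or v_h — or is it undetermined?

undetermined

Following every chain through v_m: above v_m we get v_r, v_j, v_e, v_b.
v_h is not reached, and no chain runs the other way from v_h to v_m.
So the given relations leave the order of v_m and v_h undetermined.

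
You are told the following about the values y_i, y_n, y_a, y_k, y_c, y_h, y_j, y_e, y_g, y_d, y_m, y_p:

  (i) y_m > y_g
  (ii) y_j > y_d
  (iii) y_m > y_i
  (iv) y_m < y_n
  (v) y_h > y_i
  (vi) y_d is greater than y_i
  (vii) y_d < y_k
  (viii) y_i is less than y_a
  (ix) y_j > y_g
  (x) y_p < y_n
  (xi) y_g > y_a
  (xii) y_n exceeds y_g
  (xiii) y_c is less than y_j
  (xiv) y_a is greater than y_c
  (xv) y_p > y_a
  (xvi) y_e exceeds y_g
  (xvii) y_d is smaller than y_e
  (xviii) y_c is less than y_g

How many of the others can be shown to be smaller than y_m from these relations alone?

Directly below y_m: y_i, y_g.
One step further: y_c, y_a (4 so far).
Nothing else is reachable below y_m; 4 in all.

4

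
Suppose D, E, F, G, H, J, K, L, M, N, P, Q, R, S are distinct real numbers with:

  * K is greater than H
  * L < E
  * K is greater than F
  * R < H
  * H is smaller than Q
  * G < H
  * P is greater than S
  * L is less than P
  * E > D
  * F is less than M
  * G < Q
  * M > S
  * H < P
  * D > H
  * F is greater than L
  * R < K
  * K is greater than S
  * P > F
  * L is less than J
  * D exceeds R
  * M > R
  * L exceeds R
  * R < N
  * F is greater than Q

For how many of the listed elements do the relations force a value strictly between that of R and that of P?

4

The relations place R below P. An element lies strictly between them when it is forced above R and also forced below P.
Above R: {H, Q, D, L, E, J, N, F, K, M}. Below P: {G, H, Q, L, S, F}.
Intersection: {H, Q, L, F} — 4.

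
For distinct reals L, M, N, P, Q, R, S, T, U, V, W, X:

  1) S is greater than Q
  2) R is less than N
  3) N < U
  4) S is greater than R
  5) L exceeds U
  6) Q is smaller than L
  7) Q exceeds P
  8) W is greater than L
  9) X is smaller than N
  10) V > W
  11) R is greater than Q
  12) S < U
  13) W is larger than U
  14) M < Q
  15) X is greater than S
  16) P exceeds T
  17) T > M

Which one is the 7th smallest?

X

Piecing the relations together gives one ordering: M < T < P < Q < R < S < X < N < U < L < W < V.
The 7th smallest is X.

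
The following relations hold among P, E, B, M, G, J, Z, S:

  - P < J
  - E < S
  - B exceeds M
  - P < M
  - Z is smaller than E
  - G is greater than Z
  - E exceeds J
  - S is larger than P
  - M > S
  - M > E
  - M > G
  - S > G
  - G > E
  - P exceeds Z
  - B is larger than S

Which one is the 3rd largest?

S

The consecutive relations fix a unique order: Z < P < J < E < G < S < M < B.
Counting 3 from the largest end gives S.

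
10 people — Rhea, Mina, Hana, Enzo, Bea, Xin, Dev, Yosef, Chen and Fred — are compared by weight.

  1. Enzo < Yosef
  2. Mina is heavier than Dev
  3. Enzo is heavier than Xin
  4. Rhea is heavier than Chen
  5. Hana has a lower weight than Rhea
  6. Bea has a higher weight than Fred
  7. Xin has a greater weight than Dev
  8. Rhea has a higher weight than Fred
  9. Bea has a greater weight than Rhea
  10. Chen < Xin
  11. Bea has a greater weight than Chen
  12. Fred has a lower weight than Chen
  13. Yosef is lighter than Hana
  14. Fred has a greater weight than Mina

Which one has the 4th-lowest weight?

Chen

Piecing the relations together gives one ordering: Dev < Mina < Fred < Chen < Xin < Enzo < Yosef < Hana < Rhea < Bea.
The 4th smallest is Chen.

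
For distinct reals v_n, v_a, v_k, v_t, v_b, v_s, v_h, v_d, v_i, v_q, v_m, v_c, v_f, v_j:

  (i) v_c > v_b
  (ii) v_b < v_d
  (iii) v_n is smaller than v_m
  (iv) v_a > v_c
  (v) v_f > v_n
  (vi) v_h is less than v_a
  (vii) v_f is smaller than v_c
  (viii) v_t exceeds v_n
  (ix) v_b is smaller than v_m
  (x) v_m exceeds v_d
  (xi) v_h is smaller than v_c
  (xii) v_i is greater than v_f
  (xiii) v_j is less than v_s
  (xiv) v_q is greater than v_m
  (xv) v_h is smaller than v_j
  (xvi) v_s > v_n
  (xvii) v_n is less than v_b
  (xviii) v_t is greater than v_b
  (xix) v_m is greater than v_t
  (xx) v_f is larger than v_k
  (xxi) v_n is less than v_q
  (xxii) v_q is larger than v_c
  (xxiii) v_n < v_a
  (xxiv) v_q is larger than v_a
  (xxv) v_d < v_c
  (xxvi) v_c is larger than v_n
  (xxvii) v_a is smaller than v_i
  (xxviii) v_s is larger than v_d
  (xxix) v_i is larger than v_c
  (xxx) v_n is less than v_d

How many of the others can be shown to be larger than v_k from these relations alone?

5

Directly above v_k: v_f.
One step further: v_c, v_i (3 so far).
One step further: v_a, v_q (5 so far).
No other element is forced above v_k by the given relations, so the count is 5.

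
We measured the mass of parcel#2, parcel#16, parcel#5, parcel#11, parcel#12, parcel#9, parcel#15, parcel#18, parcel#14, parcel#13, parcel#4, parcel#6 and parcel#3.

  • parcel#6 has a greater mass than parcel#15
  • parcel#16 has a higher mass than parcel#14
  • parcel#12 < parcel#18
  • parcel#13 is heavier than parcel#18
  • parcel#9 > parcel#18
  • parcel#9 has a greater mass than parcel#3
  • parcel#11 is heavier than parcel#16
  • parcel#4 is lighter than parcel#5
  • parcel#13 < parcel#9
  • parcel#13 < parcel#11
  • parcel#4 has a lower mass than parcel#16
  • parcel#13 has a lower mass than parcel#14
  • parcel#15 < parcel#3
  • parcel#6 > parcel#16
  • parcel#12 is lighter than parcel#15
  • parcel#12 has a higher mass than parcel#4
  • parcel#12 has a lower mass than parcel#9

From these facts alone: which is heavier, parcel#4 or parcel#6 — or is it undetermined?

parcel#6

parcel#4 < parcel#12 < parcel#18 < parcel#13 < parcel#14 < parcel#16 < parcel#6, by transitivity through parcel#12, parcel#18, parcel#13, parcel#14, parcel#16.
So parcel#6 is heavier.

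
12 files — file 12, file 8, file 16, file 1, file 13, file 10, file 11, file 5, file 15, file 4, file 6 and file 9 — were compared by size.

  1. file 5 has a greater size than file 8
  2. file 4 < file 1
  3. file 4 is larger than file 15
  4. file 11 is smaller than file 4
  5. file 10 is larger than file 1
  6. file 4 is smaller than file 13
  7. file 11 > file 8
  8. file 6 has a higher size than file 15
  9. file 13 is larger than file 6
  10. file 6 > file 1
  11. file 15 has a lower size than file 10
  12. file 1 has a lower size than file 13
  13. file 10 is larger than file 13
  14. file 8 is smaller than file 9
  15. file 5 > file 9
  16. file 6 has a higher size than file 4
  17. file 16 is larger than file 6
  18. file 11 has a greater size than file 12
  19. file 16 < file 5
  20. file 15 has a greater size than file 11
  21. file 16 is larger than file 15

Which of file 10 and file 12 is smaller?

file 12 < file 11 and file 11 < file 15 give file 12 < file 15.
With file 15 < file 4: file 12 < file 11 < file 15 < file 4.
With file 4 < file 1: file 12 < file 11 < file 15 < file 4 < file 1.
With file 1 < file 6: file 12 < file 11 < file 15 < file 4 < file 1 < file 6.
With file 6 < file 13: file 12 < file 11 < file 15 < file 4 < file 1 < file 6 < file 13.
Then file 13 < file 10 extends the chain to file 10.
So file 12 < file 10; file 12 is the smaller of the two.

file 12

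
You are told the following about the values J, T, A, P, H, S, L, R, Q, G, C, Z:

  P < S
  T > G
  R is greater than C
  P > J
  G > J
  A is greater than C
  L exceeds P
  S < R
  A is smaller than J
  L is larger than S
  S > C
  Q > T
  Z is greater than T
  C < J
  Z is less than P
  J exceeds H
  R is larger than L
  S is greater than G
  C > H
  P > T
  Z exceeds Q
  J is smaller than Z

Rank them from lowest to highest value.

H < C < A < J < G < T < Q < Z < P < S < L < R

Each adjacent pair is fixed by a given relation: H < C; C < A; A < J; J < G; G < T; T < Q; Q < Z; Z < P; P < S; S < L; L < R. Chaining them end to end gives the full order.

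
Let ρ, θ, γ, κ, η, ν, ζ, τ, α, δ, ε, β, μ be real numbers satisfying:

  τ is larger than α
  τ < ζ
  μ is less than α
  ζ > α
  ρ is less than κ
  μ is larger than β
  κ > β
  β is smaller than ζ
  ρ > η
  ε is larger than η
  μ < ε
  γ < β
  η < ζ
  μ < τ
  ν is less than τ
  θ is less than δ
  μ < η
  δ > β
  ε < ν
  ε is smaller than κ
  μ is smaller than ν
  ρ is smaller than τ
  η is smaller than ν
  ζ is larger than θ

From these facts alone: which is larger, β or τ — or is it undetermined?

Link the given pairs in sequence: β < μ; μ < η; η < ε; ε < ν; ν < τ.
Chaining these gives β < μ < η < ε < ν < τ.
So τ is larger.

τ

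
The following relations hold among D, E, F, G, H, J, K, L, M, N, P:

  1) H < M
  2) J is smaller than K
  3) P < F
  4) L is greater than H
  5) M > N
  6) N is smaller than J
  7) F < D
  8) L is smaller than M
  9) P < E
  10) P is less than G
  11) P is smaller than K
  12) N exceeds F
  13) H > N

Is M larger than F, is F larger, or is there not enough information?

M

Following the relations from F: F < N < H < L < M.
So M is larger.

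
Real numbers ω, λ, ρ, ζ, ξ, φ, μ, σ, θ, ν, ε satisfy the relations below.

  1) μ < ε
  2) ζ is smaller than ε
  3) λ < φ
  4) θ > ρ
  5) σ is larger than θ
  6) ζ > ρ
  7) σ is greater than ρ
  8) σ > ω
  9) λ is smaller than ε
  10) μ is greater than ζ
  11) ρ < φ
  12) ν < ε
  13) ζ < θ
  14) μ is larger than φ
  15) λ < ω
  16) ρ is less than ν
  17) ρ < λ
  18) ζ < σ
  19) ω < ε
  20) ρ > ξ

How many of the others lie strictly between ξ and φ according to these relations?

2

Chaining upward from ξ reaches: ρ, λ, ω, ζ, μ, θ, ν, ε, σ.
Chaining downward from φ reaches: ρ, λ.
Strictly between ξ and φ are those in both lists: ρ, λ — 2 elements.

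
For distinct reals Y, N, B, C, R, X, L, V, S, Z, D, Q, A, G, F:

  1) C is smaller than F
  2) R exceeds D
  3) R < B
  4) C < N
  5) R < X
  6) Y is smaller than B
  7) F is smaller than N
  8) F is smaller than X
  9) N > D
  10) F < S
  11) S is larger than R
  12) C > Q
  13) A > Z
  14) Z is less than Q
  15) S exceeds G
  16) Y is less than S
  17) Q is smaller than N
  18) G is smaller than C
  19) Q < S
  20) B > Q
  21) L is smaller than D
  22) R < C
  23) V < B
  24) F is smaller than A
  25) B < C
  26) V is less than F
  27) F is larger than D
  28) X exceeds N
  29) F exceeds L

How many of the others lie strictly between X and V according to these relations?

Chaining upward from V reaches: B, C, F, A, S, N.
Chaining downward from X reaches: L, Z, D, Q, G, R, Y, B, C, F, N.
Strictly between V and X are those in both lists: B, C, F, N — 4 elements.

4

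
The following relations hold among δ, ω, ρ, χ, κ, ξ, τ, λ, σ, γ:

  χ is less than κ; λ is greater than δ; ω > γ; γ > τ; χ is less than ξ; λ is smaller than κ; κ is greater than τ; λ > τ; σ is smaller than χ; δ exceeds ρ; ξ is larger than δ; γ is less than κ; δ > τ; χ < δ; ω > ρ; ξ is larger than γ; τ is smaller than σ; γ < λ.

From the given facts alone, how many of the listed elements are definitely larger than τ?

Directly above τ: σ, γ, δ, λ, κ.
One step further: χ, ω, ξ (8 so far).
Nothing else is reachable above τ; 8 in all.

8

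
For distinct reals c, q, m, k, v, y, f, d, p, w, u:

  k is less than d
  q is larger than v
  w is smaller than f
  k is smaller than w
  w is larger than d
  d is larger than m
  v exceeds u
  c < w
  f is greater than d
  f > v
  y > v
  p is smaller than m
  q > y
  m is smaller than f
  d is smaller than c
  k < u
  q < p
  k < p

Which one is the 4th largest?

Piecing the relations together gives one ordering: k < u < v < y < q < p < m < d < c < w < f.
The 4th largest is d.

d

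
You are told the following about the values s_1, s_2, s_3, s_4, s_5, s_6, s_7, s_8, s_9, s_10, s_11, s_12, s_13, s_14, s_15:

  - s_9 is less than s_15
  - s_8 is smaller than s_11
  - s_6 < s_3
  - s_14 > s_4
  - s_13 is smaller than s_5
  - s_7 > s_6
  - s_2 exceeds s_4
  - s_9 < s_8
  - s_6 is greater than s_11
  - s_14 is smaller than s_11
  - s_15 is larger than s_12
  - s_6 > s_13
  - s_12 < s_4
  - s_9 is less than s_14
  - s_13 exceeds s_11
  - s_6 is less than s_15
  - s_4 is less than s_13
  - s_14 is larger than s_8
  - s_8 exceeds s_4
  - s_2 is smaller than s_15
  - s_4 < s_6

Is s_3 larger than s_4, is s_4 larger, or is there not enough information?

s_3

s_4 < s_8 and s_8 < s_14 give s_4 < s_14.
Then s_14 < s_11 extends the chain to s_11.
With s_11 < s_13: s_4 < s_8 < s_14 < s_11 < s_13.
With s_13 < s_6: s_4 < s_8 < s_14 < s_11 < s_13 < s_6.
Then s_6 < s_3 extends the chain to s_3.
So s_3 is larger.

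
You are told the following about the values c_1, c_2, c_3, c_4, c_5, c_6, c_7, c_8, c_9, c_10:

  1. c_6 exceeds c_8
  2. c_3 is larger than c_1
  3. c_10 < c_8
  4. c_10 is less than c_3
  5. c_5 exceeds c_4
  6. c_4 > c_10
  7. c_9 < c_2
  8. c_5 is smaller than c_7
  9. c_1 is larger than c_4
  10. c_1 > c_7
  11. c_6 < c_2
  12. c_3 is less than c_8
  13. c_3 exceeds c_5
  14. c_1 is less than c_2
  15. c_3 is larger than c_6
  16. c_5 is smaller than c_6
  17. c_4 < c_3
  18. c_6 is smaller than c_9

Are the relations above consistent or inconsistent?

inconsistent

We have c_6 < c_3 stated directly, yet also c_3 < c_8 < c_6 by chaining the others — so c_3 < c_6. Contradiction.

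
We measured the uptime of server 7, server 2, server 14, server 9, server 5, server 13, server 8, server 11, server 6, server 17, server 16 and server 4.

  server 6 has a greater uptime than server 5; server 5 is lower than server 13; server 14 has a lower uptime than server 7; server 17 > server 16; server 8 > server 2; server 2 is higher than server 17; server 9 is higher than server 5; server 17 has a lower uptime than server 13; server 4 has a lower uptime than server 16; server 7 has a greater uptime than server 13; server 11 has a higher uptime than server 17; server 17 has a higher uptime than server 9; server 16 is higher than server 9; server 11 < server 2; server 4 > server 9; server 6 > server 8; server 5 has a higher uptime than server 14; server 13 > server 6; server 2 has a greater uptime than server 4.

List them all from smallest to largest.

server 14 < server 5 < server 9 < server 4 < server 16 < server 17 < server 11 < server 2 < server 8 < server 6 < server 13 < server 7

Nothing is placed below server 14, so it is least; from there server 14 < server 5; server 5 < server 9; server 9 < server 4; server 4 < server 16; server 16 < server 17; server 17 < server 11; server 11 < server 2; server 2 < server 8; server 8 < server 6; server 6 < server 13; server 13 < server 7, each given directly.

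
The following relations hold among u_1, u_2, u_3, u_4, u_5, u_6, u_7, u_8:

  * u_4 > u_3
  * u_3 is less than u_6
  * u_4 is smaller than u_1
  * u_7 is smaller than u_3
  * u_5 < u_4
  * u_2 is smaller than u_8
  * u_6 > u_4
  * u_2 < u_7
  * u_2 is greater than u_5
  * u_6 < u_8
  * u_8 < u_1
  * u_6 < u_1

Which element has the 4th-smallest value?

Chaining the given pairs: u_5 < u_2 < u_7 < u_3 < u_4 < u_6 < u_8 < u_1.
The 4th smallest is u_3.

u_3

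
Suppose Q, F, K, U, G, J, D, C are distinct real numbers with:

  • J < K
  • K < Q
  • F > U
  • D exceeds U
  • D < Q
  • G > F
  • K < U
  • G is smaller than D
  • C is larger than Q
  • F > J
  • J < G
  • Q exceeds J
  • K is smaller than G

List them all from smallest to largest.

Each adjacent pair is fixed by a given relation: J < K; K < U; U < F; F < G; G < D; D < Q; Q < C. Chaining them end to end gives the full order.

J < K < U < F < G < D < Q < C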